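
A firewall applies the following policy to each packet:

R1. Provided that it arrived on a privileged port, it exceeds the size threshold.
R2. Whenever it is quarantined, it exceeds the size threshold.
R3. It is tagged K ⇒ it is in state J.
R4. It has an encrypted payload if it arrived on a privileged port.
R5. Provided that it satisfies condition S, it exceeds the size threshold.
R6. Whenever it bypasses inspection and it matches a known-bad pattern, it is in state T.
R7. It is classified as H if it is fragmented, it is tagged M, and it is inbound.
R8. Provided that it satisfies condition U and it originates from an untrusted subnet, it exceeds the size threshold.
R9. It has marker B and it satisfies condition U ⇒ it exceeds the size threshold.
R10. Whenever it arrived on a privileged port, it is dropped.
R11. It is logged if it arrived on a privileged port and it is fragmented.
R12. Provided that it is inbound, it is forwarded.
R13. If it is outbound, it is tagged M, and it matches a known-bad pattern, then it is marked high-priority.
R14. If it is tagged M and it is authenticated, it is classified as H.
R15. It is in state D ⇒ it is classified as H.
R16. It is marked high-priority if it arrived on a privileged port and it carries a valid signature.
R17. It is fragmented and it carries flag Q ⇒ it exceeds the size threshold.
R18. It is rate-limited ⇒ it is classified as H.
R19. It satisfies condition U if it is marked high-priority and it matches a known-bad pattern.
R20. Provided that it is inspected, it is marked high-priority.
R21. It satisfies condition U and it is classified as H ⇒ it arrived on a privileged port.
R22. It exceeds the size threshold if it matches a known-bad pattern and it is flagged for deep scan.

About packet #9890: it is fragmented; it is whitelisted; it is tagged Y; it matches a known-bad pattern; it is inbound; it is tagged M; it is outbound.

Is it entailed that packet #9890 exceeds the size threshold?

Yes

By R7 (it is fragmented, it is tagged M, it is inbound): it is classified as H.
By R13 (it is outbound, it is tagged M, it matches a known-bad pattern): it is marked high-priority.
By R19 (it is marked high-priority, it matches a known-bad pattern): it satisfies condition U.
By R21 (it satisfies condition U, it is classified as H): it arrived on a privileged port.
By R1 (it arrived on a privileged port): it exceeds the size threshold.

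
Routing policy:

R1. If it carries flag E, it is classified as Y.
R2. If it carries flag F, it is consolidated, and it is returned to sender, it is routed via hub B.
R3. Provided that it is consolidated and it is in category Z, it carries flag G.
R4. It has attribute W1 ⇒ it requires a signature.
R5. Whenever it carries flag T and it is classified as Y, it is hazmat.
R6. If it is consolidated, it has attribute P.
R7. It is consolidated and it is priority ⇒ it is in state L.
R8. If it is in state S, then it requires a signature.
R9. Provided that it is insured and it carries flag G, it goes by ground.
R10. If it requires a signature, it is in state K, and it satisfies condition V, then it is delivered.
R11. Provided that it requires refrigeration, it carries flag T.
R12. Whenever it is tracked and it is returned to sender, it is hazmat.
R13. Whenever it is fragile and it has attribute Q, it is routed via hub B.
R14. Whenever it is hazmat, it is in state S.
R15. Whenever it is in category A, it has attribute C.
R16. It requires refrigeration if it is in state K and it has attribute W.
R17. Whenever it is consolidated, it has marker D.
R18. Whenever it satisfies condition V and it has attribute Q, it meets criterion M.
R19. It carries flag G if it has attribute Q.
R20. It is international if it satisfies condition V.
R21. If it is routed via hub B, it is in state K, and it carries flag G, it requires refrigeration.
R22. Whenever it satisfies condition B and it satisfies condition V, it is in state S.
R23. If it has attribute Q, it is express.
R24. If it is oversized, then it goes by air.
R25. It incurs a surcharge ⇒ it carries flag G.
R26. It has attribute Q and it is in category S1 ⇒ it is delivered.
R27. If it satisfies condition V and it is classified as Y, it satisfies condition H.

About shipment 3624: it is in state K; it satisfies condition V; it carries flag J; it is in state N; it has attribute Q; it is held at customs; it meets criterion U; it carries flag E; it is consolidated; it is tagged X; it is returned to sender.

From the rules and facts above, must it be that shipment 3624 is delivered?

No

Forward chaining from the given facts derives: is classified as Y, has attribute P, has marker D, meets criterion M, carries flag G, is international, is express, satisfies condition H.
Rules concluding "it is delivered": R10 needs "it requires a signature"; R26 needs "it is in category S1" — none of these are established.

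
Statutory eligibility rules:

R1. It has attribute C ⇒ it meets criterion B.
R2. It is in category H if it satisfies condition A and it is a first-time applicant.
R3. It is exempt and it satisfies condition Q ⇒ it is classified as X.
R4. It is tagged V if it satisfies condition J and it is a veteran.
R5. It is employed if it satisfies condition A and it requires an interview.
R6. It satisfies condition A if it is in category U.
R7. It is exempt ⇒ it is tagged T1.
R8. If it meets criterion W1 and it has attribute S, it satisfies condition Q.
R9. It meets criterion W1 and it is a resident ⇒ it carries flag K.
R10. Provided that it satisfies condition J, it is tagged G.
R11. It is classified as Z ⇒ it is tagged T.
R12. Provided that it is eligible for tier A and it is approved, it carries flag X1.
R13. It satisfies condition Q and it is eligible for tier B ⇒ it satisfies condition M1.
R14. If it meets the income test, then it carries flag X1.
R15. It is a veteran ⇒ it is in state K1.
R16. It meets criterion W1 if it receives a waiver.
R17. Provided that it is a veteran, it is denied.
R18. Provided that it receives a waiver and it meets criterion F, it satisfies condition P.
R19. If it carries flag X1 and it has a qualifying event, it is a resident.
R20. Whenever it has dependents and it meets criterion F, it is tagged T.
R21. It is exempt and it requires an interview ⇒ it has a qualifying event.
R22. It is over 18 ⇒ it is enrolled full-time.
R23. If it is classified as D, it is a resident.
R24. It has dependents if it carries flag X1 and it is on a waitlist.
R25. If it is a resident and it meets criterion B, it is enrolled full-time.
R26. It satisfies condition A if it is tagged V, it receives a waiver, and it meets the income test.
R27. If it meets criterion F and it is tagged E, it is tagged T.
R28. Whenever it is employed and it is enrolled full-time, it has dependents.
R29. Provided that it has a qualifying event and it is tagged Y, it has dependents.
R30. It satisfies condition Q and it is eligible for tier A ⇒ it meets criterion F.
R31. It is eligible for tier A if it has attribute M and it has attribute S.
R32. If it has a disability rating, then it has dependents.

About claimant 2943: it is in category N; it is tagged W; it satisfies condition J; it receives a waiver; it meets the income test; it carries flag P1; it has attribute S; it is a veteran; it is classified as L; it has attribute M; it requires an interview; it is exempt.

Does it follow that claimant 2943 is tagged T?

Forward chaining from the given facts derives: is tagged V, is tagged T1, is tagged G, carries flag X1, is in state K1, meets criterion W1, is denied, has a qualifying event, satisfies condition A, is eligible for tier A, is employed, satisfies condition Q, is a resident, meets criterion F, is classified as X, carries flag K, satisfies condition P.
Rules concluding "it is tagged T": R11 needs "it is classified as Z"; R20 needs "it has dependents"; R27 needs "it is tagged E" — none of these are established.

No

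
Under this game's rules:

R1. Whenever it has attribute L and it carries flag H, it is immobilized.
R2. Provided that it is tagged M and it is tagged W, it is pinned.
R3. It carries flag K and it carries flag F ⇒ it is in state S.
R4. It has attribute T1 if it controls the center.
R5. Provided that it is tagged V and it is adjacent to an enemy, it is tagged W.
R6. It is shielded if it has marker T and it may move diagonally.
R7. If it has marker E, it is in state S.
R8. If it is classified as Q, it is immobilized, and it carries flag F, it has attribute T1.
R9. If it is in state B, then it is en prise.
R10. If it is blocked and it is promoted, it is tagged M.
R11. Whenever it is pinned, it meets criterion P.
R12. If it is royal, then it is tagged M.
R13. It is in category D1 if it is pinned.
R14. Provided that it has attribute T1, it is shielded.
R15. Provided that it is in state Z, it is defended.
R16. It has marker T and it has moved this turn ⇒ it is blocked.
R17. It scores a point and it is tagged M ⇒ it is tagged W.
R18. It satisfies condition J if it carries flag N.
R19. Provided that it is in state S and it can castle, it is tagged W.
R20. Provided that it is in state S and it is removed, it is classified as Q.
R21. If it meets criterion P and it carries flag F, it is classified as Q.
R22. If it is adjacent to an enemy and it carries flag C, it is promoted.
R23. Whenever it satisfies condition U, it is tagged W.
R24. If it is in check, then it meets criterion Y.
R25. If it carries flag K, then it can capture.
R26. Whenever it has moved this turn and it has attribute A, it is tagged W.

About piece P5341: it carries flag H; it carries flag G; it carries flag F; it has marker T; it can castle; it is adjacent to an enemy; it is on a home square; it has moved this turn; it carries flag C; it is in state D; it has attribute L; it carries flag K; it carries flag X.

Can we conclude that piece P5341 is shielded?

Yes

By R1 (it has attribute L, it carries flag H): it is immobilized.
By R3 (it carries flag K, it carries flag F): it is in state S.
By R16 (it has marker T, it has moved this turn): it is blocked.
By R19 (it is in state S, it can castle): it is tagged W.
By R22 (it is adjacent to an enemy, it carries flag C): it is promoted.
By R10 (it is blocked, it is promoted): it is tagged M.
By R2 (it is tagged M, it is tagged W): it is pinned.
By R11 (it is pinned): it meets criterion P.
By R21 (it meets criterion P, it carries flag F): it is classified as Q.
By R8 (it is classified as Q, it is immobilized, it carries flag F): it has attribute T1.
By R14 (it has attribute T1): it is shielded.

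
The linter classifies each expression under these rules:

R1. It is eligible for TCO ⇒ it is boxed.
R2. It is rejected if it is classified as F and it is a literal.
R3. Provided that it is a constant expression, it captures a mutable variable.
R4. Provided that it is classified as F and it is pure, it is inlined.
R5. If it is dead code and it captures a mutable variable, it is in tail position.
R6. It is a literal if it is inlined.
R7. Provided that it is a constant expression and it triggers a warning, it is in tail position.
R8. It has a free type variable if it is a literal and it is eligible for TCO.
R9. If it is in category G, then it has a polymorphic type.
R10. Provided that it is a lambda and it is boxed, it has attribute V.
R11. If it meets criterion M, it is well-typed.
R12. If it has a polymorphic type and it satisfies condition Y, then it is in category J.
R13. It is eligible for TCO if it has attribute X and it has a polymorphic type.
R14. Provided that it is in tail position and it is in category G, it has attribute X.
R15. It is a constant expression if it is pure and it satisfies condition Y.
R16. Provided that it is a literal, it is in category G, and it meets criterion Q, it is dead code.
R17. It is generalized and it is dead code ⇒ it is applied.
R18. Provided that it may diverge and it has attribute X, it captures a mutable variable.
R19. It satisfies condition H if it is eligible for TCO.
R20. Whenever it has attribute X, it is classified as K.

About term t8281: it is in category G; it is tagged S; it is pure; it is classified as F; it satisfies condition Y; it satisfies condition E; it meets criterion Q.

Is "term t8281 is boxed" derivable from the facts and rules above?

Yes

By R4 (it is classified as F, it is pure): it is inlined.
By R6 (it is inlined): it is a literal.
By R9 (it is in category G): it has a polymorphic type.
By R15 (it is pure, it satisfies condition Y): it is a constant expression.
By R16 (it is a literal, it is in category G, it meets criterion Q): it is dead code.
By R3 (it is a constant expression): it captures a mutable variable.
By R5 (it is dead code, it captures a mutable variable): it is in tail position.
By R14 (it is in tail position, it is in category G): it has attribute X.
By R13 (it has attribute X, it has a polymorphic type): it is eligible for TCO.
By R1 (it is eligible for TCO): it is boxed.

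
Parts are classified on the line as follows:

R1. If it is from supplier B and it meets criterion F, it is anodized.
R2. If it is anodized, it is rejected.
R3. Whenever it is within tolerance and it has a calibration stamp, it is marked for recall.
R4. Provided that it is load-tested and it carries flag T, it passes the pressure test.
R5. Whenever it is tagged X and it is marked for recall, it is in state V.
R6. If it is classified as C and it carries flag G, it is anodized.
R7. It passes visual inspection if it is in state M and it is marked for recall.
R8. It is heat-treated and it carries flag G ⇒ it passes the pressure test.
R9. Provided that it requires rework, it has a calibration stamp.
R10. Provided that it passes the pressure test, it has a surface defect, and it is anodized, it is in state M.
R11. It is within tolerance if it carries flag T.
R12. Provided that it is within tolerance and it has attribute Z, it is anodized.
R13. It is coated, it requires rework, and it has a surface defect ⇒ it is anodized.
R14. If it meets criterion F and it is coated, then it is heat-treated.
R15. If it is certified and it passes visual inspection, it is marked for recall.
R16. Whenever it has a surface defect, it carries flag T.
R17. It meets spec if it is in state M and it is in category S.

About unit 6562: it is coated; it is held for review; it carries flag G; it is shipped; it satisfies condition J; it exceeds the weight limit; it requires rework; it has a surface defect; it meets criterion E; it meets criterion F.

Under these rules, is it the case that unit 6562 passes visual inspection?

Yes

By R9 (it requires rework): it has a calibration stamp.
By R13 (it is coated, it requires rework, it has a surface defect): it is anodized.
By R14 (it meets criterion F, it is coated): it is heat-treated.
By R16 (it has a surface defect): it carries flag T.
By R8 (it is heat-treated, it carries flag G): it passes the pressure test.
By R10 (it passes the pressure test, it has a surface defect, it is anodized): it is in state M.
By R11 (it carries flag T): it is within tolerance.
By R3 (it is within tolerance, it has a calibration stamp): it is marked for recall.
By R7 (it is in state M, it is marked for recall): it passes visual inspection.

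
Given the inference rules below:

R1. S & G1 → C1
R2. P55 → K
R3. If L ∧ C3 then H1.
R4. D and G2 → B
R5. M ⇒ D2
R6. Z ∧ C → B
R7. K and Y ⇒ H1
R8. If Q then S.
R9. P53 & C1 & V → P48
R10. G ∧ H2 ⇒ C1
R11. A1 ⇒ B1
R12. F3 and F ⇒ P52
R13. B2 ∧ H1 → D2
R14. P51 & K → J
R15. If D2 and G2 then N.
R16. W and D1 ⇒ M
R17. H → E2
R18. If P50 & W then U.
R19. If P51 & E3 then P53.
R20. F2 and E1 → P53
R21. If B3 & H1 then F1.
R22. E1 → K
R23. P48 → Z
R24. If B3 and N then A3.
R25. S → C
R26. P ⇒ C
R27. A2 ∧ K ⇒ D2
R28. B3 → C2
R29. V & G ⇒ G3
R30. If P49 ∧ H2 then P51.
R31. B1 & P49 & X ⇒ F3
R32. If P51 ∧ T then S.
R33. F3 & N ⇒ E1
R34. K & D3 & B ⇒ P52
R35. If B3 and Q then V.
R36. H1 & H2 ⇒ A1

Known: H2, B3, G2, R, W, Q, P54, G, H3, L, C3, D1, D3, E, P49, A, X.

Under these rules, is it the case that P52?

Forward chaining from the given facts derives: H1, S, C1, M, F1, C, C2, P51, V, A1, D2, B1, N, A3, G3, F3, E1, K, J.
Rules concluding P52: R12 needs F; R34 needs B — none of these are established.

No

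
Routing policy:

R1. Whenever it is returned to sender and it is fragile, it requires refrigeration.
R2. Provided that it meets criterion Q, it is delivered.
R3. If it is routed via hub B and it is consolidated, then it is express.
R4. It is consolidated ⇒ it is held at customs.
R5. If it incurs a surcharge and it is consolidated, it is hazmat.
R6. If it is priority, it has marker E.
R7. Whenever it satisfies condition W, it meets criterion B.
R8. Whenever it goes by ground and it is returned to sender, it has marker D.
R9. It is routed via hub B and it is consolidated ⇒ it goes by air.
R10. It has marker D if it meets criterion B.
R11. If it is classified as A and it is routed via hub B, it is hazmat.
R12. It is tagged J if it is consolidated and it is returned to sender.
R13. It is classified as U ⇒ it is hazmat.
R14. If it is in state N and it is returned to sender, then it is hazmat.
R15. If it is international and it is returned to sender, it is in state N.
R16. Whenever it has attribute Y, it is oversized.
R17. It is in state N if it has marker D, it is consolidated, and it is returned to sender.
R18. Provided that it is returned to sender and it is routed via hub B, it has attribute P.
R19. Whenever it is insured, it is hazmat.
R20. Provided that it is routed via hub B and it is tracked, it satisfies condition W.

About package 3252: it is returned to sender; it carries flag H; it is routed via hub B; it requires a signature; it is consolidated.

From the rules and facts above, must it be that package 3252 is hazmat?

Forward chaining from the given facts derives: is express, is held at customs, goes by air, is tagged J, has attribute P.
Rules concluding "it is hazmat": R5 needs "it incurs a surcharge"; R11 needs "it is classified as A"; R13 needs "it is classified as U"; R14 needs "it is in state N"; R19 needs "it is insured" — none of these are established.

No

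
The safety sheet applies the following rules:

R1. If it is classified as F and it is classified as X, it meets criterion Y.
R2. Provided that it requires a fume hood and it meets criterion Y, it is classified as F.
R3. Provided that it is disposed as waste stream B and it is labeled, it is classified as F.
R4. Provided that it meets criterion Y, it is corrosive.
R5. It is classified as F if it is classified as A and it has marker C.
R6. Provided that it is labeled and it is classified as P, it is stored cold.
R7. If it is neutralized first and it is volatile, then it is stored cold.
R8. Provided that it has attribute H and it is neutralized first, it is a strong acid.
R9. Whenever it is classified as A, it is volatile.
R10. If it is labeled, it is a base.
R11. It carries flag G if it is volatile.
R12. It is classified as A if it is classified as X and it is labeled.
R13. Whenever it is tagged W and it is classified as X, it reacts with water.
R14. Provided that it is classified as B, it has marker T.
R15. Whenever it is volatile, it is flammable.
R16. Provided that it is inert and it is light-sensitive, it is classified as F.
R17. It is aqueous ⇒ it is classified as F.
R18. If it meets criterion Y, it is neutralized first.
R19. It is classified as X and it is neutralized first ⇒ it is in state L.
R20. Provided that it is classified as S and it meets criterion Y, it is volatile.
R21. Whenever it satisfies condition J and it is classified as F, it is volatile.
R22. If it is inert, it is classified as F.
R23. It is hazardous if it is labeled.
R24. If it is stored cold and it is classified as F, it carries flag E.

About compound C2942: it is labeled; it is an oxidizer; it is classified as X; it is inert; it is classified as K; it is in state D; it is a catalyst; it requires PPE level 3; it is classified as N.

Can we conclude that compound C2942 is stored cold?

Yes

By R12 (it is classified as X, it is labeled): it is classified as A.
By R22 (it is inert): it is classified as F.
By R1 (it is classified as F, it is classified as X): it meets criterion Y.
By R9 (it is classified as A): it is volatile.
By R18 (it meets criterion Y): it is neutralized first.
By R7 (it is neutralized first, it is volatile): it is stored cold.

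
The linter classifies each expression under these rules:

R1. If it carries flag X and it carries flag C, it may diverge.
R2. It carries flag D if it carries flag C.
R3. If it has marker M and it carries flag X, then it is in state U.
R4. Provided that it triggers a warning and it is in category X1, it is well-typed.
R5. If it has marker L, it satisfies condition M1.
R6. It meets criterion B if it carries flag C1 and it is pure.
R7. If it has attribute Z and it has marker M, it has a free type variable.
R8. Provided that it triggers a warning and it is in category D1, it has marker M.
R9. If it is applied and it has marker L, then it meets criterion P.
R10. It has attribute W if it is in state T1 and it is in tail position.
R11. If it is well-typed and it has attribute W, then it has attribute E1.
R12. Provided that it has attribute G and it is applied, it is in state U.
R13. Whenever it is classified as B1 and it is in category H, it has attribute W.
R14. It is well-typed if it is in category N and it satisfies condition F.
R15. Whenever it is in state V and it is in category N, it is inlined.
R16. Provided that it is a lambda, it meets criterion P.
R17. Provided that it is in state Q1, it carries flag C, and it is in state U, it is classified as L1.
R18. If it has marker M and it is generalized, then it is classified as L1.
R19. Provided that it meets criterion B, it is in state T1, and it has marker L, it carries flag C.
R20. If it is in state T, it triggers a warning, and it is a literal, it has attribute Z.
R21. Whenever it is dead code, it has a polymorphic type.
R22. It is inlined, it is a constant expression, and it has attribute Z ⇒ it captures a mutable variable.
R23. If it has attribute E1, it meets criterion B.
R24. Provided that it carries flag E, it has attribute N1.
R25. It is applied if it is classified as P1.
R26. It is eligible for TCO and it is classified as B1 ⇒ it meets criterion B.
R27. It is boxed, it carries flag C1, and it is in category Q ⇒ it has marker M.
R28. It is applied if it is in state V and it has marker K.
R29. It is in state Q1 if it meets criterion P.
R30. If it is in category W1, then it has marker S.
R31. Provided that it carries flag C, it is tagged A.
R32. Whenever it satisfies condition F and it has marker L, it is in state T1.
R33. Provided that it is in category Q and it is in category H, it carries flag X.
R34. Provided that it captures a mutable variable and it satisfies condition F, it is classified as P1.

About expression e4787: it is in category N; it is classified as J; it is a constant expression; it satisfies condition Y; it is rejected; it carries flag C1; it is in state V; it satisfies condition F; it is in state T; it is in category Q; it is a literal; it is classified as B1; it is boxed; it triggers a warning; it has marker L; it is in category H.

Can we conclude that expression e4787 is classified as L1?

By R13 (it is classified as B1, it is in category H): it has attribute W.
By R14 (it is in category N, it satisfies condition F): it is well-typed.
By R15 (it is in state V, it is in category N): it is inlined.
By R20 (it is in state T, it triggers a warning, it is a literal): it has attribute Z.
By R22 (it is inlined, it is a constant expression, it has attribute Z): it captures a mutable variable.
By R27 (it is boxed, it carries flag C1, it is in category Q): it has marker M.
By R32 (it satisfies condition F, it has marker L): it is in state T1.
By R33 (it is in category Q, it is in category H): it carries flag X.
By R34 (it captures a mutable variable, it satisfies condition F): it is classified as P1.
By R3 (it has marker M, it carries flag X): it is in state U.
By R11 (it is well-typed, it has attribute W): it has attribute E1.
By R23 (it has attribute E1): it meets criterion B.
By R25 (it is classified as P1): it is applied.
By R9 (it is applied, it has marker L): it meets criterion P.
By R19 (it meets criterion B, it is in state T1, it has marker L): it carries flag C.
By R29 (it meets criterion P): it is in state Q1.
By R17 (it is in state Q1, it carries flag C, it is in state U): it is classified as L1.

Yes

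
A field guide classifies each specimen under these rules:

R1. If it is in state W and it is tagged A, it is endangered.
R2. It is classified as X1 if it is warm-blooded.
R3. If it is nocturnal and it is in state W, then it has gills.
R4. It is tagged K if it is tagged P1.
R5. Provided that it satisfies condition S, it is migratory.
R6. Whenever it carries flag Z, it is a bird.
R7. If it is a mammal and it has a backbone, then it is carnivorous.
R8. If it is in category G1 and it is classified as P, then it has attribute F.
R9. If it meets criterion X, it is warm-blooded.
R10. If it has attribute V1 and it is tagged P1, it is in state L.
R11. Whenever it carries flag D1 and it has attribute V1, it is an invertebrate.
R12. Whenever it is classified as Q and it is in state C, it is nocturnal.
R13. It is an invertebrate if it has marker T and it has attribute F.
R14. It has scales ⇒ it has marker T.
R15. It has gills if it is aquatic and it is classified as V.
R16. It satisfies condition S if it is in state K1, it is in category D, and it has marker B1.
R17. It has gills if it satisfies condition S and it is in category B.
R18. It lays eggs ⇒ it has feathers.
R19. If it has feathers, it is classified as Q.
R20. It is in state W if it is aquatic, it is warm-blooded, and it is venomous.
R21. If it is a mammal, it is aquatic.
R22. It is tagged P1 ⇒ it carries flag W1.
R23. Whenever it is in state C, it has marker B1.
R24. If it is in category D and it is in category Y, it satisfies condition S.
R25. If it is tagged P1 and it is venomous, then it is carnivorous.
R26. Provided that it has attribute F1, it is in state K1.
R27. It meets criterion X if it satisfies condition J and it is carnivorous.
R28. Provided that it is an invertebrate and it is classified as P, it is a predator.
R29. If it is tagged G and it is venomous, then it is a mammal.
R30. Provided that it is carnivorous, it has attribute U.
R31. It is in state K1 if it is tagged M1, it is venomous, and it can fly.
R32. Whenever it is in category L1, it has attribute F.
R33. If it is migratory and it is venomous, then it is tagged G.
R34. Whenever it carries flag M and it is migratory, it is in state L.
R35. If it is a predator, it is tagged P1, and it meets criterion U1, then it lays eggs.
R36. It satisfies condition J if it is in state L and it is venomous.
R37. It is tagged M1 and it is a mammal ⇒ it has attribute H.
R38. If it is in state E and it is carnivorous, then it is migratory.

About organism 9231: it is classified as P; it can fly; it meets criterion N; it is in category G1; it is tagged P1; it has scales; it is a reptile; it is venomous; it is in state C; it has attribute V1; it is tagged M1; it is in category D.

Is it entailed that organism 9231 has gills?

No

Forward chaining from the given facts derives: is tagged K, has attribute F, is in state L, has marker T, carries flag W1, has marker B1, is carnivorous, has attribute U, is in state K1, satisfies condition J, is an invertebrate, satisfies condition S, meets criterion X, is a predator, is migratory, is warm-blooded, is tagged G, is classified as X1, is a mammal, has attribute H, is aquatic, is in state W.
Rules concluding "it has gills": R3 needs "it is nocturnal"; R15 needs "it is classified as V"; R17 needs "it is in category B" — none of these are established.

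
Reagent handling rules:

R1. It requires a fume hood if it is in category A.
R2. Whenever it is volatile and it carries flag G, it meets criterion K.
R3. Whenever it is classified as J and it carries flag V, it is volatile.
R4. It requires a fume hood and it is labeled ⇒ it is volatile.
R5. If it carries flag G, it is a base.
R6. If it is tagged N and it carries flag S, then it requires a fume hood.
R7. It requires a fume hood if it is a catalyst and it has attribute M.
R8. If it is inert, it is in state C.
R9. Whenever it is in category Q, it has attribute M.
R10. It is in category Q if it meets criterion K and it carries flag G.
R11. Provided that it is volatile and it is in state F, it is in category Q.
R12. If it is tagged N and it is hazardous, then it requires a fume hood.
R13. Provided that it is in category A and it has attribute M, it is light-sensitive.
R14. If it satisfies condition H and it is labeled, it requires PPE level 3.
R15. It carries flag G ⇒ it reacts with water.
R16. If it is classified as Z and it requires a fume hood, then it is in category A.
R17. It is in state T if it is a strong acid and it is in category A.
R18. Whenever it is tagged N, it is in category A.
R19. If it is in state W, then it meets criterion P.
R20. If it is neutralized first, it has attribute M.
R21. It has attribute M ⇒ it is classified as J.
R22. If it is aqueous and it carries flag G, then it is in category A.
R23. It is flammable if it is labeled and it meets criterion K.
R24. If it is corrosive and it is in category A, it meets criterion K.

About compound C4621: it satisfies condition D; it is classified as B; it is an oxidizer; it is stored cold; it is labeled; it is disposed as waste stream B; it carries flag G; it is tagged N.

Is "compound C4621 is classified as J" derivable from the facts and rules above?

Yes

By R18 (it is tagged N): it is in category A.
By R1 (it is in category A): it requires a fume hood.
By R4 (it requires a fume hood, it is labeled): it is volatile.
By R2 (it is volatile, it carries flag G): it meets criterion K.
By R10 (it meets criterion K, it carries flag G): it is in category Q.
By R9 (it is in category Q): it has attribute M.
By R21 (it has attribute M): it is classified as J.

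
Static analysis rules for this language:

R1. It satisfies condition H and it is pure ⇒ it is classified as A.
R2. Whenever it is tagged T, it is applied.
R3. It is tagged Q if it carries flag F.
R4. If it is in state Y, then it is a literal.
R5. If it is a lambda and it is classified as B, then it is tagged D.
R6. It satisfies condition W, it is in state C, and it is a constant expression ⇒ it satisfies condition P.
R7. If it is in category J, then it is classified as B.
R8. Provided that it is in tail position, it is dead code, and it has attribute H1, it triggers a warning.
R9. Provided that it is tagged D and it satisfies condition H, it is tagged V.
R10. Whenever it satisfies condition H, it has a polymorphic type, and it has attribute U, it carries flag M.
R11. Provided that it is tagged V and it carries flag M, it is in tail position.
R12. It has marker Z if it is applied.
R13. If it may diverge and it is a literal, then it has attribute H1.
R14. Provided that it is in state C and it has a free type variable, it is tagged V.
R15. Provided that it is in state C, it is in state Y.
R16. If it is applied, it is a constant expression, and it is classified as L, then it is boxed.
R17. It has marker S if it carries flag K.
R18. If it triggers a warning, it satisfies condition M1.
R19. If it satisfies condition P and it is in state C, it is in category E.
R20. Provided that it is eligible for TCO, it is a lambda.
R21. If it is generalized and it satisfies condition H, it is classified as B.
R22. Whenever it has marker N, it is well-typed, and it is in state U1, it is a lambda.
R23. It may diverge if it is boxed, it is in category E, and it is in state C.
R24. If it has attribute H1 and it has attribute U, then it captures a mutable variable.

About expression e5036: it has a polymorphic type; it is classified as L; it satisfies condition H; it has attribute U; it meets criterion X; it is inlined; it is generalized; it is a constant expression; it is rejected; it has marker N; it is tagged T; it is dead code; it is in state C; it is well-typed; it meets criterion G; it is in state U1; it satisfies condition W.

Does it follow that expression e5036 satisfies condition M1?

Yes

By R2 (it is tagged T): it is applied.
By R6 (it satisfies condition W, it is in state C, it is a constant expression): it satisfies condition P.
By R10 (it satisfies condition H, it has a polymorphic type, it has attribute U): it carries flag M.
By R15 (it is in state C): it is in state Y.
By R16 (it is applied, it is a constant expression, it is classified as L): it is boxed.
By R19 (it satisfies condition P, it is in state C): it is in category E.
By R21 (it is generalized, it satisfies condition H): it is classified as B.
By R22 (it has marker N, it is well-typed, it is in state U1): it is a lambda.
By R23 (it is boxed, it is in category E, it is in state C): it may diverge.
By R4 (it is in state Y): it is a literal.
By R5 (it is a lambda, it is classified as B): it is tagged D.
By R9 (it is tagged D, it satisfies condition H): it is tagged V.
By R11 (it is tagged V, it carries flag M): it is in tail position.
By R13 (it may diverge, it is a literal): it has attribute H1.
By R8 (it is in tail position, it is dead code, it has attribute H1): it triggers a warning.
By R18 (it triggers a warning): it satisfies condition M1.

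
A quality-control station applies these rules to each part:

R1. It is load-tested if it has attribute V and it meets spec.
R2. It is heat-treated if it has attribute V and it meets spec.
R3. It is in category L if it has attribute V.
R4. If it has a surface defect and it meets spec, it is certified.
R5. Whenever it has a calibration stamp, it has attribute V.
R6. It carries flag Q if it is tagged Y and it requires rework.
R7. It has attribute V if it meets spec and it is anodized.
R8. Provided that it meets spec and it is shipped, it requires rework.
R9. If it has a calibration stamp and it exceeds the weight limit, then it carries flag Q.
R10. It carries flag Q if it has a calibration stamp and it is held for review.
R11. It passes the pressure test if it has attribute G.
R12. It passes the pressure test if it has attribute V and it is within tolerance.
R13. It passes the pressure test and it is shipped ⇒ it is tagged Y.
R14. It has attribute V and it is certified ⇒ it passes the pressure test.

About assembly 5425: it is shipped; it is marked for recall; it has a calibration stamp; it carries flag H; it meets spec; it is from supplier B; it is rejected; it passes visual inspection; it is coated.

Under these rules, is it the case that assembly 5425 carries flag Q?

No

Forward chaining from the given facts derives: has attribute V, requires rework, is load-tested, is heat-treated, is in category L.
Rules concluding "it carries flag Q": R6 needs "it is tagged Y"; R9 needs "it exceeds the weight limit"; R10 needs "it is held for review" — none of these are established.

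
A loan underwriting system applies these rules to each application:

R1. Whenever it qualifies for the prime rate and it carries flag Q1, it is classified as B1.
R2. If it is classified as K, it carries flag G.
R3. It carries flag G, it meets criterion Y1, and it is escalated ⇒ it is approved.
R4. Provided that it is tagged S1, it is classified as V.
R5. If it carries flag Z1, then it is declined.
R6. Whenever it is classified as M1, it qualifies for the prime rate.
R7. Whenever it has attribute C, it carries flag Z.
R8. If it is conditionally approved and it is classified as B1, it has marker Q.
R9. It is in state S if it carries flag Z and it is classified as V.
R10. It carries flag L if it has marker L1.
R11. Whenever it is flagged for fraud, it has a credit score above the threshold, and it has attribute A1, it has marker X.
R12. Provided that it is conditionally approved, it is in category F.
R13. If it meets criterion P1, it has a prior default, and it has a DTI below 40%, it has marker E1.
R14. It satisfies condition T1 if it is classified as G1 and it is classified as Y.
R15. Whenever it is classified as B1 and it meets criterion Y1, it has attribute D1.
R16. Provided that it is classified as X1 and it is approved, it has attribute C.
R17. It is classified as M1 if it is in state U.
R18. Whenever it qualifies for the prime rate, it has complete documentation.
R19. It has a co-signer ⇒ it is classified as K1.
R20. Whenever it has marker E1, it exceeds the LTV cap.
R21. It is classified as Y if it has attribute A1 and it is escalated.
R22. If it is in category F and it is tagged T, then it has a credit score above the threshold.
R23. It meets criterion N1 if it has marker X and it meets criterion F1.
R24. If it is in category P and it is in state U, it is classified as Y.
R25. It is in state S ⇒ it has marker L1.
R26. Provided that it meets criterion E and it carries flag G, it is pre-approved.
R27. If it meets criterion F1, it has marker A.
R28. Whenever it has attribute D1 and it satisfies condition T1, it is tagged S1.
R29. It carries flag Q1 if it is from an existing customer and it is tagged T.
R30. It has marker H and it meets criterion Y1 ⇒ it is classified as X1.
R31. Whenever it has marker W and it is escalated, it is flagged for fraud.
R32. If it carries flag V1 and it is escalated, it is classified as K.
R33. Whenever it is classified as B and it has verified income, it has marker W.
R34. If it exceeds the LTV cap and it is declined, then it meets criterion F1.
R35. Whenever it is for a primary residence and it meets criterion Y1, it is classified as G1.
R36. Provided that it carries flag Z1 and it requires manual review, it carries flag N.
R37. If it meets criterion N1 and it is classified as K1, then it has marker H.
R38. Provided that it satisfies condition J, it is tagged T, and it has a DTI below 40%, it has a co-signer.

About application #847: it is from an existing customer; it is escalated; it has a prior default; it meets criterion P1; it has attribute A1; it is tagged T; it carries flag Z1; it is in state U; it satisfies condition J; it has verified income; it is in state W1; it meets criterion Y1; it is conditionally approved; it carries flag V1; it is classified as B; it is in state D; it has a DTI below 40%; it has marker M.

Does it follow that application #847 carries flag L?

No

Forward chaining from the given facts derives: is declined, is in category F, has marker E1, is classified as M1, exceeds the LTV cap, is classified as Y, has a credit score above the threshold, carries flag Q1, is classified as K, has marker W, meets criterion F1, has a co-signer, carries flag G, is approved, qualifies for the prime rate, has complete documentation, is classified as K1, has marker A, is flagged for fraud, is classified as B1, has marker Q, has marker X, has attribute D1, meets criterion N1, has marker H, is classified as X1, has attribute C, carries flag Z.
The only rule concluding "it carries flag L" is R10, which needs "it has marker L1"; that is never established.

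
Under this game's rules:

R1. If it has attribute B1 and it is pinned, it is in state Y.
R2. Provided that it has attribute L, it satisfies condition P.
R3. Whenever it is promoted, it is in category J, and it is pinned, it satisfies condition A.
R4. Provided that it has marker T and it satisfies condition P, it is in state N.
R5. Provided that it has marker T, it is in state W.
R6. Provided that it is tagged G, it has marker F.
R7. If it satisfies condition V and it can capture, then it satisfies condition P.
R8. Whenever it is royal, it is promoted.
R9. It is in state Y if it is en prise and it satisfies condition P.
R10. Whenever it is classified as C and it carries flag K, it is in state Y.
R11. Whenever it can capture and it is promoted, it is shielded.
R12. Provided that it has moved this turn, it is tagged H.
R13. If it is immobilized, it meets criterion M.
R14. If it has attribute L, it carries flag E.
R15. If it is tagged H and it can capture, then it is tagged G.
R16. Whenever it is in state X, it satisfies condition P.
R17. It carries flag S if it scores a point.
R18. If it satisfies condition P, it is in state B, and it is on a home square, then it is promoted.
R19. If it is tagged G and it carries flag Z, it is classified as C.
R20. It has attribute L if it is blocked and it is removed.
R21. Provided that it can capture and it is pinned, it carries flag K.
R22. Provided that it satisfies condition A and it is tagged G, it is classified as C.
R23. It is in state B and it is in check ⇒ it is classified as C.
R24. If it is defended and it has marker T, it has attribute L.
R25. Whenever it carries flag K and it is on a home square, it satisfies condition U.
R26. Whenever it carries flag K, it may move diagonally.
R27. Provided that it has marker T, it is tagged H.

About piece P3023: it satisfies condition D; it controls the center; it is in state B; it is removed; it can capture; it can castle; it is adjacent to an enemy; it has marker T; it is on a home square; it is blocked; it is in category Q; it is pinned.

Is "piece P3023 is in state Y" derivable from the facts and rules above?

Forward chaining from the given facts derives: is in state W, has attribute L, carries flag K, satisfies condition U, may move diagonally, is tagged H, satisfies condition P, is in state N, carries flag E, is tagged G, is promoted, has marker F, is shielded.
Rules concluding "it is in state Y": R1 needs "it has attribute B1"; R9 needs "it is en prise"; R10 needs "it is classified as C" — none of these are established.

No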